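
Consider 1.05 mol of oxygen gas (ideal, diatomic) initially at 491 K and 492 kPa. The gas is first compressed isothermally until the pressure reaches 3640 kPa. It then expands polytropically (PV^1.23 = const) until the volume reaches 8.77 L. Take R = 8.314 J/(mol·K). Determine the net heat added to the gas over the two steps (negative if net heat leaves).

V₁ = nRT₁/P₁ = 1.05×8.314×491/492 = 8.71 L.
Step 1 — Isothermal: T stays 491 K; PV = const ⇒ V₂ = 1.18 L, P₂ = 3640 kPa.
ΔU = 0 (ideal gas, T constant).
W = nRT ln(V₂/V₁) = 1.05×8.314×491×ln(0.135) = -8580 J.
Q = ΔU + W = -8580 J.
State after step 1: P = 3640 kPa, V = 1.18 L, T = 491 K.
Step 2 — Polytropic n=1.23: T₂ = T₁(V₁/V₂)^(n−1) = 491×(0.134)^0.23 = 309 K; P₂ = P₁(V₁/V₂)^n = 308 kPa.
W = (P₁V₁−P₂V₂)/(n−1) = (3640×1.18−308×8.77)/0.23 = 6890 J.
ΔU = nCvΔT = 1.05×20.8×(309−491) = -3960 J.
Q = ΔU + W = 2930 J.
Net over both steps: W = -1690 J, Q = -5650 J, ΔU = -3960 J.

-5650 J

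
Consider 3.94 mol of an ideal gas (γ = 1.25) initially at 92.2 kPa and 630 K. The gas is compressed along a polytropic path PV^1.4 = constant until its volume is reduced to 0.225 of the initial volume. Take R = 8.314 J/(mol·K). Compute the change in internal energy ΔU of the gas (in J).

V₁ = nRT₁/P₁ = 3.94×8.314×630/92.2 = 224 L.
Polytropic n=1.4: T₂ = T₁(V₁/V₂)^(n−1) = 630×(4.44)^0.40 = 1140 K; P₂ = P₁(V₁/V₂)^n = 744 kPa.
For an ideal gas ΔU = nCvΔT with Cv = R/(γ−1) = 33.3 J/(mol·K).
ΔU = 3.94×33.3×(1140−630) = 67400 J.

67400 J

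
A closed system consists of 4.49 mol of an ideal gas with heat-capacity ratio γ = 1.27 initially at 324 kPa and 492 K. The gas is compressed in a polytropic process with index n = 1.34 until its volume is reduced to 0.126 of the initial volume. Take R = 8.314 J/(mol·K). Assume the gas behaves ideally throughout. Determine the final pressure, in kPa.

5200 kPa

V₁ = nRT₁/P₁ = 4.49×8.314×492/324 = 56.7 L.
Polytropic n=1.34: T₂ = T₁(V₁/V₂)^(n−1) = 492×(7.94)^0.34 = 995 K; P₂ = P₁(V₁/V₂)^n = 5200 kPa.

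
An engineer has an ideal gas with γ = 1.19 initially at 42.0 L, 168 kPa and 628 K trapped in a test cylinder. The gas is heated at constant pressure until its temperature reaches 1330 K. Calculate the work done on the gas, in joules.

-7890 J

n = P₁V₁/(RT₁) = 168×42.0/(8.314×628) = 1.35 mol.
Isobaric: P stays 168 kPa; V/T = const ⇒ T₂ = 1330 K, V₂ = 88.9 L.
W = PΔV = 168×(88.9−42.0) kPa·L = 7890 J.
Work done on the gas = −W_by = -7890 J.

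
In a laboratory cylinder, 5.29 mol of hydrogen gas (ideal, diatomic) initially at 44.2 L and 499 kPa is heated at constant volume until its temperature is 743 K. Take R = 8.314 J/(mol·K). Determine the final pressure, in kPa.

T₁ = P₁V₁/(nR) = 499×44.2/(5.29×8.314) = 501 K.
Isochoric: V stays 44.2 L; P/T = const ⇒ T₂ = 743 K, P₂ = 739 kPa.

739 kPa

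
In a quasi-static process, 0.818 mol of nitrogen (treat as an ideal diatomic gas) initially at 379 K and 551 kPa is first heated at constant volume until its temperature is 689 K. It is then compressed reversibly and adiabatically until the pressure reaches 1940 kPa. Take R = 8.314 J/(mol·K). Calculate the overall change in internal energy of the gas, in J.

7710 J

V₁ = nRT₁/P₁ = 0.818×8.314×379/551 = 4.68 L.
Step 1 — Isochoric: V stays 4.68 L; P/T = const ⇒ T₂ = 689 K, P₂ = 1000 kPa.
W = 0 (no volume change).
ΔU = nCvΔT = 0.818×20.8×(689−379) = 5270 J.
Q = ΔU = 5270 J.
State after step 1: P = 1000 kPa, V = 4.68 L, T = 689 K.
Step 2 — Adiabatic: T₂/T₁ = (P₂/P₁)^((γ−1)/γ) ⇒ T₂ = 689×(1.94)^0.286 = 832 K; V₂ = 2.92 L.
ΔU = nCvΔT = 0.818×20.8×(832−689) = 2440 J.
Q = 0 for an adiabatic process, so W = −ΔU = -2440 J.
Net over both steps: W = -2440 J, Q = 5270 J, ΔU = 7710 J.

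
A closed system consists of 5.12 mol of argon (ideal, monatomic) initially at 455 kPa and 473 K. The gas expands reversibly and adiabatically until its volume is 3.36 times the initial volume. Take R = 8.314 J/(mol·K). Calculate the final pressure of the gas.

60.4 kPa

V₁ = nRT₁/P₁ = 5.12×8.314×473/455 = 44.3 L.
Adiabatic: TV^(γ−1) = const ⇒ T₂ = 473×(0.298)^0.667 = 211 K; PV^γ = const ⇒ P₂ = 60.4 kPa.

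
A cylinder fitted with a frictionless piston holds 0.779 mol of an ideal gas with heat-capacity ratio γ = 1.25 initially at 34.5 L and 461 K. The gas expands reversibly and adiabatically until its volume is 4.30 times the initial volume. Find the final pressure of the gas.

14.0 kPa

P₁ = nRT₁/V₁ = 0.779×8.314×461/34.5 = 86.5 kPa.
Adiabatic: TV^(γ−1) = const ⇒ T₂ = 461×(0.233)^0.250 = 320 K; PV^γ = const ⇒ P₂ = 14.0 kPa.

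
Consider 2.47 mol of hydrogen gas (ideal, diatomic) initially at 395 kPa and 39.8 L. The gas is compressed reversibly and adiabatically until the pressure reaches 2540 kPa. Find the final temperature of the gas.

1300 K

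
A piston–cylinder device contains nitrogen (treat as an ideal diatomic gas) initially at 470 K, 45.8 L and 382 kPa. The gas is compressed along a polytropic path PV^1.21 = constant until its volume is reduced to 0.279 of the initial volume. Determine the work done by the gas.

-25600 J

n = P₁V₁/(RT₁) = 382×45.8/(8.314×470) = 4.48 mol.
Polytropic n=1.21: T₂ = T₁(V₁/V₂)^(n−1) = 470×(3.58)^0.21 = 614 K; P₂ = P₁(V₁/V₂)^n = 1790 kPa.
W = (P₁V₁−P₂V₂)/(n−1) = (382×45.8−1790×12.8)/0.21 = -25600 J.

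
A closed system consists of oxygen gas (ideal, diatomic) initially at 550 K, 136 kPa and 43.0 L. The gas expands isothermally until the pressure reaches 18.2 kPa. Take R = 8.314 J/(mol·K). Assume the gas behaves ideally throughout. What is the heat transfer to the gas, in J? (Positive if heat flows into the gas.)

11800 J

n = P₁V₁/(RT₁) = 136×43.0/(8.314×550) = 1.28 mol.
Isothermal: T stays 550 K; PV = const ⇒ V₂ = 321 L, P₂ = 18.2 kPa.
ΔU = 0 (ideal gas, T constant).
W = nRT ln(V₂/V₁) = 1.28×8.314×550×ln(7.47) = 11800 J.
Q = ΔU + W = 11800 J.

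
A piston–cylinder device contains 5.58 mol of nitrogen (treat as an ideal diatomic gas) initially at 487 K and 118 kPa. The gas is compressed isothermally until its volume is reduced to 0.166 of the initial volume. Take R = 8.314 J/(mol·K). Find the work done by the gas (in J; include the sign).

V₁ = nRT₁/P₁ = 5.58×8.314×487/118 = 191 L.
Isothermal: T stays 487 K; PV = const ⇒ V₂ = 31.8 L, P₂ = 711 kPa.
W = nRT ln(V₂/V₁) = 5.58×8.314×487×ln(0.166) = -40600 J.

-40600 J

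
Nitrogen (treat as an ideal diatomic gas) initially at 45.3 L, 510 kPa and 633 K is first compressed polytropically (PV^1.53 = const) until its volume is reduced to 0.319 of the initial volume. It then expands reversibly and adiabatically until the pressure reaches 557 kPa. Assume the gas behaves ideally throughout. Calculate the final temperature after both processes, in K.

722 K

n = P₁V₁/(RT₁) = 510×45.3/(8.314×633) = 4.39 mol.
Step 1 — Polytropic n=1.53: T₂ = T₁(V₁/V₂)^(n−1) = 633×(3.13)^0.53 = 1160 K; P₂ = P₁(V₁/V₂)^n = 2930 kPa.
W = (P₁V₁−P₂V₂)/(n−1) = (510×45.3−2930×14.5)/0.53 = -36300 J.
ΔU = nCvΔT = 4.39×20.8×(1160−633) = 48100 J.
Q = ΔU + W = 11800 J.
State after step 1: P = 2930 kPa, V = 14.5 L, T = 1160 K.
Step 2 — Adiabatic: T₂/T₁ = (P₂/P₁)^((γ−1)/γ) ⇒ T₂ = 1160×(0.190)^0.286 = 722 K; V₂ = 47.3 L.
ΔU = nCvΔT = 4.39×20.8×(722−1160) = -40000 J.
Q = 0 for an adiabatic process, so W = −ΔU = 40000 J.
Net over both steps: W = 3690 J, Q = 11800 J, ΔU = 8100 J.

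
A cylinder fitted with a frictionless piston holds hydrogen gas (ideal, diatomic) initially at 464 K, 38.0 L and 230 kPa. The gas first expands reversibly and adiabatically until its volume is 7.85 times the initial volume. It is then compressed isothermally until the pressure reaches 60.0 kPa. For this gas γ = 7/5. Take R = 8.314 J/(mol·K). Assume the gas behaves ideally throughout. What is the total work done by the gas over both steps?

6360 J

n = P₁V₁/(RT₁) = 230×38.0/(8.314×464) = 2.27 mol.
Step 1 — Adiabatic: TV^(γ−1) = const ⇒ T₂ = 464×(0.127)^0.400 = 204 K; PV^γ = const ⇒ P₂ = 12.9 kPa.
ΔU = nCvΔT = 2.27×20.8×(204−464) = -12300 J.
Q = 0 for an adiabatic process, so W = −ΔU = 12300 J.
State after step 1: P = 12.9 kPa, V = 298 L, T = 204 K.
Step 2 — Isothermal: T stays 204 K; PV = const ⇒ V₂ = 63.9 L, P₂ = 60.0 kPa.
ΔU = 0 (ideal gas, T constant).
W = nRT ln(V₂/V₁) = 2.27×8.314×204×ln(0.214) = -5910 J.
Q = ΔU + W = -5910 J.
Net over both steps: W = 6360 J, Q = -5910 J, ΔU = -12300 J.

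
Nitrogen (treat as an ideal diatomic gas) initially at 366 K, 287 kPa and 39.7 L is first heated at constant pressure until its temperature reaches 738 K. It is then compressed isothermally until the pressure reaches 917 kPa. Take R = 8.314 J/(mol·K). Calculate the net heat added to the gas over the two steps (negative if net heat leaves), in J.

13800 J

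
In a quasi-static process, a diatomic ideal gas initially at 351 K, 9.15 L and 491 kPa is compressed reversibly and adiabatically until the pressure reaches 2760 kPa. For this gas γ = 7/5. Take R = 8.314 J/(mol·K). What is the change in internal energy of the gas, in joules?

n = P₁V₁/(RT₁) = 491×9.15/(8.314×351) = 1.54 mol.
Adiabatic: T₂/T₁ = (P₂/P₁)^((γ−1)/γ) ⇒ T₂ = 351×(5.62)^0.286 = 575 K; V₂ = 2.67 L.
For an ideal gas ΔU = nCvΔT with Cv = (5/2)R = 20.8 J/(mol·K).
ΔU = 1.54×20.8×(575−351) = 7160 J.

7160 J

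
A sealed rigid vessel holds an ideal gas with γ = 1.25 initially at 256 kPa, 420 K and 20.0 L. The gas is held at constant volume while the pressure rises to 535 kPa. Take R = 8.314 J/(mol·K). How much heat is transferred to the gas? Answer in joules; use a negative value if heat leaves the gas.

22300 J

n = P₁V₁/(RT₁) = 256×20.0/(8.314×420) = 1.47 mol.
Isochoric: V stays 20.0 L; P/T = const ⇒ T₂ = 878 K, P₂ = 535 kPa.
W = 0 (no volume change).
ΔU = nCvΔT = 1.47×33.3×(878−420) = 22300 J.
Q = ΔU = 22300 J.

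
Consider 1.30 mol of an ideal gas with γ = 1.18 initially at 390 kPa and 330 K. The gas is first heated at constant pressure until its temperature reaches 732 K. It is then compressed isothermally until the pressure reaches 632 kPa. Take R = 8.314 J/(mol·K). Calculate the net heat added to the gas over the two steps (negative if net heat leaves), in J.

24700 J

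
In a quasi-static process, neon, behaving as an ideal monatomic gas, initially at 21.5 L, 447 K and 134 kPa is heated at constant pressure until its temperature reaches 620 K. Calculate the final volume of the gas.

29.8 L

Isobaric: P stays 134 kPa; V/T = const ⇒ T₂ = 620 K, V₂ = 29.8 L.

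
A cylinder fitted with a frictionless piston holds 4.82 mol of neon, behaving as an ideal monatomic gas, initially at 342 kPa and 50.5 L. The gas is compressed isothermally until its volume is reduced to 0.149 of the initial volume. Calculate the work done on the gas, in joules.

32900 J

T₁ = P₁V₁/(nR) = 342×50.5/(4.82×8.314) = 431 K.
Isothermal: T stays 431 K; PV = const ⇒ V₂ = 7.52 L, P₂ = 2300 kPa.
W = nRT ln(V₂/V₁) = 4.82×8.314×431×ln(0.149) = -32900 J.
Work done on the gas = −W_by = 32900 J.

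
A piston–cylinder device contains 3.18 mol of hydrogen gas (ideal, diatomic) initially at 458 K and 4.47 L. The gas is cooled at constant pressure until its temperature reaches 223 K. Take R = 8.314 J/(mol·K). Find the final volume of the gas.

P₁ = nRT₁/V₁ = 3.18×8.314×458/4.47 = 2710 kPa.
Isobaric: P stays 2710 kPa; V/T = const ⇒ T₂ = 223 K, V₂ = 2.18 L.

2.18 L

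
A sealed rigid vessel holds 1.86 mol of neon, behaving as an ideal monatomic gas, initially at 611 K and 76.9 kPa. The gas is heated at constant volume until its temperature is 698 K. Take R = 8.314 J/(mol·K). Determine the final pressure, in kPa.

87.8 kPa

V₁ = nRT₁/P₁ = 1.86×8.314×611/76.9 = 123 L.
Isochoric: V stays 123 L; P/T = const ⇒ T₂ = 698 K, P₂ = 87.8 kPa.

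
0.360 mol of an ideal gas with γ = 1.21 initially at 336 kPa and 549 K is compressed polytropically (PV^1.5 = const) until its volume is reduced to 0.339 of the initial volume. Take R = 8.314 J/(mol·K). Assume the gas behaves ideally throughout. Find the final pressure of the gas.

1700 kPa

V₁ = nRT₁/P₁ = 0.360×8.314×549/336 = 4.89 L.
Polytropic n=1.5: T₂ = T₁(V₁/V₂)^(n−1) = 549×(2.95)^0.50 = 943 K; P₂ = P₁(V₁/V₂)^n = 1700 kPa.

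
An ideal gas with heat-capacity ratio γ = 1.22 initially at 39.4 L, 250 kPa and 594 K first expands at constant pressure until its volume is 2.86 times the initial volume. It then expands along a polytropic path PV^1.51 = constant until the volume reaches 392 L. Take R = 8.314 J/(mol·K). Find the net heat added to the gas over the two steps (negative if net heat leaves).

n = P₁V₁/(RT₁) = 250×39.4/(8.314×594) = 1.99 mol.
Step 1 — Isobaric: P stays 250 kPa; V/T = const ⇒ T₂ = 1700 K, V₂ = 113 L.
W = PΔV = 250×(113−39.4) kPa·L = 18300 J.
ΔU = nCvΔT = 1.99×37.8×(1700−594) = 83300 J.
Q = ΔU + W = nCpΔT = 102000 J.
State after step 1: P = 250 kPa, V = 113 L, T = 1700 K.
Step 2 — Polytropic n=1.51: T₂ = T₁(V₁/V₂)^(n−1) = 1700×(0.287)^0.51 = 900 K; P₂ = P₁(V₁/V₂)^n = 38.1 kPa.
W = (P₁V₁−P₂V₂)/(n−1) = (250×113−38.1×392)/0.51 = 26000 J.
ΔU = nCvΔT = 1.99×37.8×(900−1700) = -60200 J.
Q = ΔU + W = -34300 J.
Net over both steps: W = 44300 J, Q = 67300 J, ΔU = 23000 J.

67300 J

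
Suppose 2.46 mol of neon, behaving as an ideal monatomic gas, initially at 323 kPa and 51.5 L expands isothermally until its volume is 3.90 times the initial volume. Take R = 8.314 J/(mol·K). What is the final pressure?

82.8 kPa

T₁ = P₁V₁/(nR) = 323×51.5/(2.46×8.314) = 813 K.
Isothermal: T stays 813 K; PV = const ⇒ V₂ = 201 L, P₂ = 82.8 kPa.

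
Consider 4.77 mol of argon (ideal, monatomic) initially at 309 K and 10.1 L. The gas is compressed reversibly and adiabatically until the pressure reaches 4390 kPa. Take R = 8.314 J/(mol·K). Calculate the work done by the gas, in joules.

P₁ = nRT₁/V₁ = 4.77×8.314×309/10.1 = 1210 kPa.
Adiabatic: T₂/T₁ = (P₂/P₁)^((γ−1)/γ) ⇒ T₂ = 309×(3.62)^0.400 = 517 K; V₂ = 4.67 L.
ΔU = nCvΔT = 4.77×12.5×(517−309) = 12400 J.
Q = 0 for an adiabatic process, so W = −ΔU = -12400 J.

-12400 J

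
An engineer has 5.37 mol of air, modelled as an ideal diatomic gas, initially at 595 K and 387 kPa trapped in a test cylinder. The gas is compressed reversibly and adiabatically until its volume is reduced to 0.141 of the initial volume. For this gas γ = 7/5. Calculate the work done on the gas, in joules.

79000 J

V₁ = nRT₁/P₁ = 5.37×8.314×595/387 = 68.6 L.
Adiabatic: TV^(γ−1) = const ⇒ T₂ = 595×(7.09)^0.400 = 1300 K; PV^γ = const ⇒ P₂ = 6010 kPa.
ΔU = nCvΔT = 5.37×20.8×(1300−595) = 79000 J.
Q = 0 for an adiabatic process, so W = −ΔU = -79000 J.
Work done on the gas = −W_by = 79000 J.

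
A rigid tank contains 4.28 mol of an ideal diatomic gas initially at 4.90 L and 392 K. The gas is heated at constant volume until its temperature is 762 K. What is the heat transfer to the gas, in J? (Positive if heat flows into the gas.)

P₁ = nRT₁/V₁ = 4.28×8.314×392/4.90 = 2850 kPa.
Isochoric: V stays 4.90 L; P/T = const ⇒ T₂ = 762 K, P₂ = 5530 kPa.
W = 0 (no volume change).
ΔU = nCvΔT = 4.28×20.8×(762−392) = 32900 J.
Q = ΔU = 32900 J.

32900 J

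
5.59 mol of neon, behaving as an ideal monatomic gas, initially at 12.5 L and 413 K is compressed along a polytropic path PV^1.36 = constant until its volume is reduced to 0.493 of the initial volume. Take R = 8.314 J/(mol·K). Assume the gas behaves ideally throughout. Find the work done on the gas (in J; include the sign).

15500 J

P₁ = nRT₁/V₁ = 5.59×8.314×413/12.5 = 1540 kPa.
Polytropic n=1.36: T₂ = T₁(V₁/V₂)^(n−1) = 413×(2.03)^0.36 = 533 K; P₂ = P₁(V₁/V₂)^n = 4020 kPa.
W = (P₁V₁−P₂V₂)/(n−1) = (1540×12.5−4020×6.16)/0.36 = -15500 J.
Work done on the gas = −W_by = 15500 J.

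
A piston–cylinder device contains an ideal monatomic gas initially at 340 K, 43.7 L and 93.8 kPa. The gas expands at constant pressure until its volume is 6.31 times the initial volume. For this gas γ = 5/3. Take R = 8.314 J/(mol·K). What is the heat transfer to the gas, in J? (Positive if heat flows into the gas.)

54400 J

n = P₁V₁/(RT₁) = 93.8×43.7/(8.314×340) = 1.45 mol.
Isobaric: P stays 93.8 kPa; V/T = const ⇒ T₂ = 2150 K, V₂ = 276 L.
W = PΔV = 93.8×(276−43.7) kPa·L = 21800 J.
ΔU = nCvΔT = 1.45×12.5×(2150−340) = 32600 J.
Q = ΔU + W = nCpΔT = 54400 J.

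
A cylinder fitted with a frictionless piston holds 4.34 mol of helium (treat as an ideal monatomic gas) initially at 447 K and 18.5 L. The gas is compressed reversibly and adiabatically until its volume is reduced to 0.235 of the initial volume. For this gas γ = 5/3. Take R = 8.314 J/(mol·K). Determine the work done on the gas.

P₁ = nRT₁/V₁ = 4.34×8.314×447/18.5 = 872 kPa.
Adiabatic: TV^(γ−1) = const ⇒ T₂ = 447×(4.26)^0.667 = 1170 K; PV^γ = const ⇒ P₂ = 9740 kPa.
ΔU = nCvΔT = 4.34×12.5×(1170−447) = 39300 J.
Q = 0 for an adiabatic process, so W = −ΔU = -39300 J.
Work done on the gas = −W_by = 39300 J.

39300 J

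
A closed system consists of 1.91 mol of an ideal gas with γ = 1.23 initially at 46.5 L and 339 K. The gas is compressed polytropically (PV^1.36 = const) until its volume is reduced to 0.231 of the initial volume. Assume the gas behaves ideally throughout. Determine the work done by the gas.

-10400 J

P₁ = nRT₁/V₁ = 1.91×8.314×339/46.5 = 116 kPa.
Polytropic n=1.36: T₂ = T₁(V₁/V₂)^(n−1) = 339×(4.33)^0.36 = 575 K; P₂ = P₁(V₁/V₂)^n = 849 kPa.
W = (P₁V₁−P₂V₂)/(n−1) = (116×46.5−849×10.7)/0.36 = -10400 J.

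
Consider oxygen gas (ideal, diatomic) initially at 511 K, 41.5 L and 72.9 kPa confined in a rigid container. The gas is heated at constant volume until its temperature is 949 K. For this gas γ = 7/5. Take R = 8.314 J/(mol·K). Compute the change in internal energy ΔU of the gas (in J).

n = P₁V₁/(RT₁) = 72.9×41.5/(8.314×511) = 0.712 mol.
Isochoric: V stays 41.5 L; P/T = const ⇒ T₂ = 949 K, P₂ = 135 kPa.
For an ideal gas ΔU = nCvΔT with Cv = (5/2)R = 20.8 J/(mol·K).
ΔU = 0.712×20.8×(949−511) = 6480 J.

6480 J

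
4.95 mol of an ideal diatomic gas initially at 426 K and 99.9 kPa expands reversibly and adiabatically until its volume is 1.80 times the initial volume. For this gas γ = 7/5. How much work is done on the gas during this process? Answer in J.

-9180 J

V₁ = nRT₁/P₁ = 4.95×8.314×426/99.9 = 175 L.
Adiabatic: TV^(γ−1) = const ⇒ T₂ = 426×(0.556)^0.400 = 337 K; PV^γ = const ⇒ P₂ = 43.9 kPa.
ΔU = nCvΔT = 4.95×20.8×(337−426) = -9180 J.
Q = 0 for an adiabatic process, so W = −ΔU = 9180 J.
Work done on the gas = −W_by = -9180 J.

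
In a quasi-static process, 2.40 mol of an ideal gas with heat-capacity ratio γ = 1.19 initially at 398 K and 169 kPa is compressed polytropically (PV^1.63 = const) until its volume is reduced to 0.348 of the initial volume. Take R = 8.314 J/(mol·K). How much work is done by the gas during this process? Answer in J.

V₁ = nRT₁/P₁ = 2.40×8.314×398/169 = 47.0 L.
Polytropic n=1.63: T₂ = T₁(V₁/V₂)^(n−1) = 398×(2.87)^0.63 = 774 K; P₂ = P₁(V₁/V₂)^n = 944 kPa.
W = (P₁V₁−P₂V₂)/(n−1) = (169×47.0−944×16.4)/0.63 = -11900 J.

-11900 J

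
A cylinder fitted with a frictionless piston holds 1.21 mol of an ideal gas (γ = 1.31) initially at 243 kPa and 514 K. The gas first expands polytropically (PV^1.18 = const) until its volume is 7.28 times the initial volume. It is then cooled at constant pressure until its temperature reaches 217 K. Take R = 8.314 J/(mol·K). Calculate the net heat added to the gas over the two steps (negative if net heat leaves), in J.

-2440 J

V₁ = nRT₁/P₁ = 1.21×8.314×514/243 = 21.3 L.
Step 1 — Polytropic n=1.18: T₂ = T₁(V₁/V₂)^(n−1) = 514×(0.137)^0.18 = 360 K; P₂ = P₁(V₁/V₂)^n = 23.4 kPa.
W = (P₁V₁−P₂V₂)/(n−1) = (243×21.3−23.4×155)/0.18 = 8630 J.
ΔU = nCvΔT = 1.21×26.8×(360−514) = -5010 J.
Q = ΔU + W = 3620 J.
State after step 1: P = 23.4 kPa, V = 155 L, T = 360 K.
Step 2 — Isobaric: P stays 23.4 kPa; V/T = const ⇒ T₂ = 217 K, V₂ = 93.5 L.
W = PΔV = 23.4×(93.5−155) kPa·L = -1430 J.
ΔU = nCvΔT = 1.21×26.8×(217−360) = -4630 J.
Q = ΔU + W = nCpΔT = -6060 J.
Net over both steps: W = 7200 J, Q = -2440 J, ΔU = -9640 J.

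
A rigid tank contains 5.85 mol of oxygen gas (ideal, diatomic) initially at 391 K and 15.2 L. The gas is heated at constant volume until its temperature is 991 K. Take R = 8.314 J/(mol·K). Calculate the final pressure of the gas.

P₁ = nRT₁/V₁ = 5.85×8.314×391/15.2 = 1250 kPa.
Isochoric: V stays 15.2 L; P/T = const ⇒ T₂ = 991 K, P₂ = 3170 kPa.

3170 kPa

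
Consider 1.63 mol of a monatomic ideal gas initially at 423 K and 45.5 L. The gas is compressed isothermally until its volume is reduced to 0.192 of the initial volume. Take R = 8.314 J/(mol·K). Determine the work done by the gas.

P₁ = nRT₁/V₁ = 1.63×8.314×423/45.5 = 126 kPa.
Isothermal: T stays 423 K; PV = const ⇒ V₂ = 8.74 L, P₂ = 656 kPa.
W = nRT ln(V₂/V₁) = 1.63×8.314×423×ln(0.192) = -9460 J.

-9460 J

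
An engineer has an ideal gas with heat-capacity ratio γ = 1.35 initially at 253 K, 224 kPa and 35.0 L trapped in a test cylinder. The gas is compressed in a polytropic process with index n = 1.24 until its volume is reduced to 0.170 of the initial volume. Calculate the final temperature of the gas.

387 K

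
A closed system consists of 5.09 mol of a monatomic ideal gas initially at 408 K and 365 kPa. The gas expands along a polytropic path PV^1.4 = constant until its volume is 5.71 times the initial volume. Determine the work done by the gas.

V₁ = nRT₁/P₁ = 5.09×8.314×408/365 = 47.3 L.
Polytropic n=1.4: T₂ = T₁(V₁/V₂)^(n−1) = 408×(0.175)^0.40 = 203 K; P₂ = P₁(V₁/V₂)^n = 31.8 kPa.
W = (P₁V₁−P₂V₂)/(n−1) = (365×47.3−31.8×270)/0.40 = 21700 J.

21700 J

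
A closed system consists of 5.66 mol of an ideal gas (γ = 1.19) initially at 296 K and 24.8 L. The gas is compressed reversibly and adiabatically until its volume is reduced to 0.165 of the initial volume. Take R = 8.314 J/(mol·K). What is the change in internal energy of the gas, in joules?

P₁ = nRT₁/V₁ = 5.66×8.314×296/24.8 = 562 kPa.
Adiabatic: TV^(γ−1) = const ⇒ T₂ = 296×(6.06)^0.190 = 417 K; PV^γ = const ⇒ P₂ = 4790 kPa.
For an ideal gas ΔU = nCvΔT with Cv = R/(γ−1) = 43.8 J/(mol·K).
ΔU = 5.66×43.8×(417−296) = 29900 J.

29900 J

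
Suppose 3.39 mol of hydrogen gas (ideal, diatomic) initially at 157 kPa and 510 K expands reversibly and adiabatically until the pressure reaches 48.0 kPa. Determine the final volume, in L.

213 L

V₁ = nRT₁/P₁ = 3.39×8.314×510/157 = 91.6 L.
Adiabatic: T₂/T₁ = (P₂/P₁)^((γ−1)/γ) ⇒ T₂ = 510×(0.306)^0.286 = 364 K; V₂ = 213 L.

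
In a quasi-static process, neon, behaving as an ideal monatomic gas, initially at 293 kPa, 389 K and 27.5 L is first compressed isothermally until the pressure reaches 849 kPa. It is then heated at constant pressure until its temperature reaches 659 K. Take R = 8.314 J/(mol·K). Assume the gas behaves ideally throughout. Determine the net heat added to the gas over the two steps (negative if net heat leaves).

5410 J

n = P₁V₁/(RT₁) = 293×27.5/(8.314×389) = 2.49 mol.
Step 1 — Isothermal: T stays 389 K; PV = const ⇒ V₂ = 9.49 L, P₂ = 849 kPa.
ΔU = 0 (ideal gas, T constant).
W = nRT ln(V₂/V₁) = 2.49×8.314×389×ln(0.345) = -8570 J.
Q = ΔU + W = -8570 J.
State after step 1: P = 849 kPa, V = 9.49 L, T = 389 K.
Step 2 — Isobaric: P stays 849 kPa; V/T = const ⇒ T₂ = 659 K, V₂ = 16.1 L.
W = PΔV = 849×(16.1−9.49) kPa·L = 5590 J.
ΔU = nCvΔT = 2.49×12.5×(659−389) = 8390 J.
Q = ΔU + W = nCpΔT = 14000 J.
Net over both steps: W = -2980 J, Q = 5410 J, ΔU = 8390 J.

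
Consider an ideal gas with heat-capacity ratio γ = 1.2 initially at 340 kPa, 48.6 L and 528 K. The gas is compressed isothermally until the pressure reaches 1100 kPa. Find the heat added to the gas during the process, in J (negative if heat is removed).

-19400 J

n = P₁V₁/(RT₁) = 340×48.6/(8.314×528) = 3.76 mol.
Isothermal: T stays 528 K; PV = const ⇒ V₂ = 15.0 L, P₂ = 1100 kPa.
ΔU = 0 (ideal gas, T constant).
W = nRT ln(V₂/V₁) = 3.76×8.314×528×ln(0.309) = -19400 J.
Q = ΔU + W = -19400 J.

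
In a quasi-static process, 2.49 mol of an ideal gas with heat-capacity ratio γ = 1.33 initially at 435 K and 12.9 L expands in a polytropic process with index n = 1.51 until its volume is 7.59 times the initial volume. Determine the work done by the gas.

P₁ = nRT₁/V₁ = 2.49×8.314×435/12.9 = 698 kPa.
Polytropic n=1.51: T₂ = T₁(V₁/V₂)^(n−1) = 435×(0.132)^0.51 = 155 K; P₂ = P₁(V₁/V₂)^n = 32.7 kPa.
W = (P₁V₁−P₂V₂)/(n−1) = (698×12.9−32.7×97.9)/0.51 = 11400 J.

11400 J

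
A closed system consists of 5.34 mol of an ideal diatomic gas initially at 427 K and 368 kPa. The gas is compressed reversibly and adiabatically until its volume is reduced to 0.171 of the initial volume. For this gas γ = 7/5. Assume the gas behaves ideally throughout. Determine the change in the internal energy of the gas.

48700 J

V₁ = nRT₁/P₁ = 5.34×8.314×427/368 = 51.5 L.
Adiabatic: TV^(γ−1) = const ⇒ T₂ = 427×(5.85)^0.400 = 865 K; PV^γ = const ⇒ P₂ = 4360 kPa.
For an ideal gas ΔU = nCvΔT with Cv = (5/2)R = 20.8 J/(mol·K).
ΔU = 5.34×20.8×(865−427) = 48700 J.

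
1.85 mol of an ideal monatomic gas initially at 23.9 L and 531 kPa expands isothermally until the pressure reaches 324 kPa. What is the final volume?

39.2 L

T₁ = P₁V₁/(nR) = 531×23.9/(1.85×8.314) = 825 K.
Isothermal: T stays 825 K; PV = const ⇒ V₂ = 39.2 L, P₂ = 324 kPa.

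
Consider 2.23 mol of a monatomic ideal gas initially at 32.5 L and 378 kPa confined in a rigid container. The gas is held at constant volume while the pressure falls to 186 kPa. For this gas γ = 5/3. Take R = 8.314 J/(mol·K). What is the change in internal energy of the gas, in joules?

T₁ = P₁V₁/(nR) = 378×32.5/(2.23×8.314) = 663 K.
Isochoric: V stays 32.5 L; P/T = const ⇒ T₂ = 326 K, P₂ = 186 kPa.
For an ideal gas ΔU = nCvΔT with Cv = (3/2)R = 12.5 J/(mol·K).
ΔU = 2.23×12.5×(326−663) = -9360 J.

-9360 J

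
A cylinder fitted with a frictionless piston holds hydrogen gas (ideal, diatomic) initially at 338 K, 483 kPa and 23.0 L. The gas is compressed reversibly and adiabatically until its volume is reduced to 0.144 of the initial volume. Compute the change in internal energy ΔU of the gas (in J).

32500 J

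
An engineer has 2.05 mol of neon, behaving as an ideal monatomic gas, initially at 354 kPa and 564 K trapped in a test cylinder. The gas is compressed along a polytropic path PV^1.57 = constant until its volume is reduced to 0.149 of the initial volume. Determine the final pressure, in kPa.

V₁ = nRT₁/P₁ = 2.05×8.314×564/354 = 27.2 L.
Polytropic n=1.57: T₂ = T₁(V₁/V₂)^(n−1) = 564×(6.71)^0.57 = 1670 K; P₂ = P₁(V₁/V₂)^n = 7030 kPa.

7030 kPa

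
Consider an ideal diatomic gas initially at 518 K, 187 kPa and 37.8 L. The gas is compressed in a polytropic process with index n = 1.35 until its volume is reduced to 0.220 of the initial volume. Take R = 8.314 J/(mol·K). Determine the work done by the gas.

n = P₁V₁/(RT₁) = 187×37.8/(8.314×518) = 1.64 mol.
Polytropic n=1.35: T₂ = T₁(V₁/V₂)^(n−1) = 518×(4.55)^0.35 = 880 K; P₂ = P₁(V₁/V₂)^n = 1440 kPa.
W = (P₁V₁−P₂V₂)/(n−1) = (187×37.8−1440×8.32)/0.35 = -14100 J.

-14100 J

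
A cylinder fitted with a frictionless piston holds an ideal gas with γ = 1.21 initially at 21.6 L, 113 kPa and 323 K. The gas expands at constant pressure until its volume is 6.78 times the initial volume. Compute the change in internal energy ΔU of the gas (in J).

67200 J

n = P₁V₁/(RT₁) = 113×21.6/(8.314×323) = 0.909 mol.
Isobaric: P stays 113 kPa; V/T = const ⇒ T₂ = 2190 K, V₂ = 146 L.
For an ideal gas ΔU = nCvΔT with Cv = R/(γ−1) = 39.6 J/(mol·K).
ΔU = 0.909×39.6×(2190−323) = 67200 J.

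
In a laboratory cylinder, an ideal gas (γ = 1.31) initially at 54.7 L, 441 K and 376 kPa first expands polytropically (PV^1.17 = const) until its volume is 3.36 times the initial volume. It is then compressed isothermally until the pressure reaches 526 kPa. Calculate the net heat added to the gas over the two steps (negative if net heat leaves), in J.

n = P₁V₁/(RT₁) = 376×54.7/(8.314×441) = 5.61 mol.
Step 1 — Polytropic n=1.17: T₂ = T₁(V₁/V₂)^(n−1) = 441×(0.298)^0.17 = 359 K; P₂ = P₁(V₁/V₂)^n = 91.1 kPa.
W = (P₁V₁−P₂V₂)/(n−1) = (376×54.7−91.1×184)/0.17 = 22500 J.
ΔU = nCvΔT = 5.61×26.8×(359−441) = -12400 J.
Q = ΔU + W = 10200 J.
State after step 1: P = 91.1 kPa, V = 184 L, T = 359 K.
Step 2 — Isothermal: T stays 359 K; PV = const ⇒ V₂ = 31.8 L, P₂ = 526 kPa.
ΔU = 0 (ideal gas, T constant).
W = nRT ln(V₂/V₁) = 5.61×8.314×359×ln(0.173) = -29400 J.
Q = ΔU + W = -29400 J.
Net over both steps: W = -6830 J, Q = -19200 J, ΔU = -12400 J.

-19200 J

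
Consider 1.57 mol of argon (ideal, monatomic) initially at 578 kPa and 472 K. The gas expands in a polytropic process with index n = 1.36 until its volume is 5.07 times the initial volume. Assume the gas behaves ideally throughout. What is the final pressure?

V₁ = nRT₁/P₁ = 1.57×8.314×472/578 = 10.7 L.
Polytropic n=1.36: T₂ = T₁(V₁/V₂)^(n−1) = 472×(0.197)^0.36 = 263 K; P₂ = P₁(V₁/V₂)^n = 63.6 kPa.

63.6 kPa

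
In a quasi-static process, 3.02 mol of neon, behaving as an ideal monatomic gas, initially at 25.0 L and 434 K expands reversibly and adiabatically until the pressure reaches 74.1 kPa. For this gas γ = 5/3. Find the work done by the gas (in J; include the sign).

8300 J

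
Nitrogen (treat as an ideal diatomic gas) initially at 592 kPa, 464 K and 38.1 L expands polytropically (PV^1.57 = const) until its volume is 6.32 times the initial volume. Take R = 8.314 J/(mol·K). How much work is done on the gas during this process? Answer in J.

-25700 J

n = P₁V₁/(RT₁) = 592×38.1/(8.314×464) = 5.85 mol.
Polytropic n=1.57: T₂ = T₁(V₁/V₂)^(n−1) = 464×(0.158)^0.57 = 162 K; P₂ = P₁(V₁/V₂)^n = 32.7 kPa.
W = (P₁V₁−P₂V₂)/(n−1) = (592×38.1−32.7×241)/0.57 = 25700 J.
Work done on the gas = −W_by = -25700 J.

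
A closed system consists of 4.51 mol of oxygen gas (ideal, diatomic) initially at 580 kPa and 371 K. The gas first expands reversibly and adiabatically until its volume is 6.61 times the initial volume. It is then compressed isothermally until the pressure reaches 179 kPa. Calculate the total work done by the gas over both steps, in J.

V₁ = nRT₁/P₁ = 4.51×8.314×371/580 = 24.0 L.
Step 1 — Adiabatic: TV^(γ−1) = const ⇒ T₂ = 371×(0.151)^0.400 = 174 K; PV^γ = const ⇒ P₂ = 41.2 kPa.
ΔU = nCvΔT = 4.51×20.8×(174−371) = -18400 J.
Q = 0 for an adiabatic process, so W = −ΔU = 18400 J.
State after step 1: P = 41.2 kPa, V = 159 L, T = 174 K.
Step 2 — Isothermal: T stays 174 K; PV = const ⇒ V₂ = 36.5 L, P₂ = 179 kPa.
ΔU = 0 (ideal gas, T constant).
W = nRT ln(V₂/V₁) = 4.51×8.314×174×ln(0.230) = -9600 J.
Q = ΔU + W = -9600 J.
Net over both steps: W = 8840 J, Q = -9600 J, ΔU = -18400 J.

8840 J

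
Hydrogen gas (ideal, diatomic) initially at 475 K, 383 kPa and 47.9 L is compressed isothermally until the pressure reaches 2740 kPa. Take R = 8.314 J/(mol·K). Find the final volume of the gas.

6.70 L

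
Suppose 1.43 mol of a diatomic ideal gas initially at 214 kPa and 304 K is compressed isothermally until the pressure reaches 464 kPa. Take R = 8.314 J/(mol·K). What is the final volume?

V₁ = nRT₁/P₁ = 1.43×8.314×304/214 = 16.9 L.
Isothermal: T stays 304 K; PV = const ⇒ V₂ = 7.79 L, P₂ = 464 kPa.

7.79 L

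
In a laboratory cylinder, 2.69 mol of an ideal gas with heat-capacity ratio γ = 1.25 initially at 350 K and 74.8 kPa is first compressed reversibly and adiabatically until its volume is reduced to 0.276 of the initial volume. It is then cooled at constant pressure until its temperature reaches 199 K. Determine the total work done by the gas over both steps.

-18200 J

V₁ = nRT₁/P₁ = 2.69×8.314×350/74.8 = 105 L.
Step 1 — Adiabatic: TV^(γ−1) = const ⇒ T₂ = 350×(3.62)^0.250 = 483 K; PV^γ = const ⇒ P₂ = 374 kPa.
ΔU = nCvΔT = 2.69×33.3×(483−350) = 11900 J.
Q = 0 for an adiabatic process, so W = −ΔU = -11900 J.
State after step 1: P = 374 kPa, V = 28.9 L, T = 483 K.
Step 2 — Isobaric: P stays 374 kPa; V/T = const ⇒ T₂ = 199 K, V₂ = 11.9 L.
W = PΔV = 374×(11.9−28.9) kPa·L = -6350 J.
ΔU = nCvΔT = 2.69×33.3×(199−483) = -25400 J.
Q = ΔU + W = nCpΔT = -31700 J.
Net over both steps: W = -18200 J, Q = -31700 J, ΔU = -13500 J.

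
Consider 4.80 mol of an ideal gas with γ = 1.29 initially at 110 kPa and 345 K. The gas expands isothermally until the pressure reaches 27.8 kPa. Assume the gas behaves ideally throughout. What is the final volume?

495 L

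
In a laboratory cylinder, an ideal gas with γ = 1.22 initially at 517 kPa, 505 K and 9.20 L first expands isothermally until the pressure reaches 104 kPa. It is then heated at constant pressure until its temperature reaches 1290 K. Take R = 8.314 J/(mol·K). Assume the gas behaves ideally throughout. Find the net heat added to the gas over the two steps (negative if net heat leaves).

48600 J

n = P₁V₁/(RT₁) = 517×9.20/(8.314×505) = 1.13 mol.
Step 1 — Isothermal: T stays 505 K; PV = const ⇒ V₂ = 45.7 L, P₂ = 104 kPa.
ΔU = 0 (ideal gas, T constant).
W = nRT ln(V₂/V₁) = 1.13×8.314×505×ln(4.97) = 7630 J.
Q = ΔU + W = 7630 J.
State after step 1: P = 104 kPa, V = 45.7 L, T = 505 K.
Step 2 — Isobaric: P stays 104 kPa; V/T = const ⇒ T₂ = 1290 K, V₂ = 117 L.
W = PΔV = 104×(117−45.7) kPa·L = 7390 J.
ΔU = nCvΔT = 1.13×37.8×(1290−505) = 33600 J.
Q = ΔU + W = nCpΔT = 41000 J.
Net over both steps: W = 15000 J, Q = 48600 J, ΔU = 33600 J.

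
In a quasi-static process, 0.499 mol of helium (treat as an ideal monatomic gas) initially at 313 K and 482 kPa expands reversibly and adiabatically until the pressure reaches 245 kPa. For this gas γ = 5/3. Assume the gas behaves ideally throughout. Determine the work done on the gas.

-462 J

V₁ = nRT₁/P₁ = 0.499×8.314×313/482 = 2.69 L.
Adiabatic: T₂/T₁ = (P₂/P₁)^((γ−1)/γ) ⇒ T₂ = 313×(0.508)^0.400 = 239 K; V₂ = 4.04 L.
ΔU = nCvΔT = 0.499×12.5×(239−313) = -462 J.
Q = 0 for an adiabatic process, so W = −ΔU = 462 J.
Work done on the gas = −W_by = -462 J.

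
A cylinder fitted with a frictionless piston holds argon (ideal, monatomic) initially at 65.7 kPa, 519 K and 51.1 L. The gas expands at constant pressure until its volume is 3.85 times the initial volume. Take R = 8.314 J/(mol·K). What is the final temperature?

Isobaric: P stays 65.7 kPa; V/T = const ⇒ T₂ = 2000 K, V₂ = 197 L.

2000 K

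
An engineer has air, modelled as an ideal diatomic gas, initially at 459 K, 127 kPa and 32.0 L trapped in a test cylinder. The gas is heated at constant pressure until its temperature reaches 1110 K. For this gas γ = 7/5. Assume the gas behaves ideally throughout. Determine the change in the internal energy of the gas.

n = P₁V₁/(RT₁) = 127×32.0/(8.314×459) = 1.06 mol.
Isobaric: P stays 127 kPa; V/T = const ⇒ T₂ = 1110 K, V₂ = 77.4 L.
For an ideal gas ΔU = nCvΔT with Cv = (5/2)R = 20.8 J/(mol·K).
ΔU = 1.06×20.8×(1110−459) = 14400 J.

14400 J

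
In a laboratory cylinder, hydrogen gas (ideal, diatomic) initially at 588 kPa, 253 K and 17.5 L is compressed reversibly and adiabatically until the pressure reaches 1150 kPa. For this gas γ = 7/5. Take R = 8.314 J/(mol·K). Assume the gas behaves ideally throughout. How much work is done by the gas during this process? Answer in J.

-5430 J

n = P₁V₁/(RT₁) = 588×17.5/(8.314×253) = 4.89 mol.
Adiabatic: T₂/T₁ = (P₂/P₁)^((γ−1)/γ) ⇒ T₂ = 253×(1.96)^0.286 = 306 K; V₂ = 10.8 L.
ΔU = nCvΔT = 4.89×20.8×(306−253) = 5430 J.
Q = 0 for an adiabatic process, so W = −ΔU = -5430 J.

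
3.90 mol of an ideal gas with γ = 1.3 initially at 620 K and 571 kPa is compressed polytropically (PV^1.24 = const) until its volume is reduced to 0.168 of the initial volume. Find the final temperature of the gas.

V₁ = nRT₁/P₁ = 3.90×8.314×620/571 = 35.2 L.
Polytropic n=1.24: T₂ = T₁(V₁/V₂)^(n−1) = 620×(5.95)^0.24 = 951 K; P₂ = P₁(V₁/V₂)^n = 5210 kPa.

951 K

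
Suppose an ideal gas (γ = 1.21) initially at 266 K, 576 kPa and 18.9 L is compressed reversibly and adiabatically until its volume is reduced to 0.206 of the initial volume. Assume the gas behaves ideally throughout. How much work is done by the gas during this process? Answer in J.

n = P₁V₁/(RT₁) = 576×18.9/(8.314×266) = 4.92 mol.
Adiabatic: TV^(γ−1) = const ⇒ T₂ = 266×(4.85)^0.210 = 371 K; PV^γ = const ⇒ P₂ = 3900 kPa.
ΔU = nCvΔT = 4.92×39.6×(371−266) = 20400 J.
Q = 0 for an adiabatic process, so W = −ΔU = -20400 J.

-20400 J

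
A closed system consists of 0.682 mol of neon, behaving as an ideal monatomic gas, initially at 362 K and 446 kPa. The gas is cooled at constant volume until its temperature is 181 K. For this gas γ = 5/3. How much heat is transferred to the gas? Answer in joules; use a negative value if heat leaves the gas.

V₁ = nRT₁/P₁ = 0.682×8.314×362/446 = 4.60 L.
Isochoric: V stays 4.60 L; P/T = const ⇒ T₂ = 181 K, P₂ = 223 kPa.
W = 0 (no volume change).
ΔU = nCvΔT = 0.682×12.5×(181−362) = -1540 J.
Q = ΔU = -1540 J.

-1540 J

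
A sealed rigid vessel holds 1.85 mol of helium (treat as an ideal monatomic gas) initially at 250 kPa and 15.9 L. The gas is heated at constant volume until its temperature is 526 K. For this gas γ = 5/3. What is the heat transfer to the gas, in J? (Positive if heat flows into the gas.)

T₁ = P₁V₁/(nR) = 250×15.9/(1.85×8.314) = 258 K.
Isochoric: V stays 15.9 L; P/T = const ⇒ T₂ = 526 K, P₂ = 509 kPa.
W = 0 (no volume change).
ΔU = nCvΔT = 1.85×12.5×(526−258) = 6170 J.
Q = ΔU = 6170 J.

6170 J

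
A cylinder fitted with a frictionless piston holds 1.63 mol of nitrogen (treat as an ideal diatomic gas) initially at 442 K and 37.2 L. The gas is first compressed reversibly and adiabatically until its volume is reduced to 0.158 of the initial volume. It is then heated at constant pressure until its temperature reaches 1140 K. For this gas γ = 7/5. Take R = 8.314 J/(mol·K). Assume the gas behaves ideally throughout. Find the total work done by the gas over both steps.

-13400 J

P₁ = nRT₁/V₁ = 1.63×8.314×442/37.2 = 161 kPa.
Step 1 — Adiabatic: TV^(γ−1) = const ⇒ T₂ = 442×(6.33)^0.400 = 925 K; PV^γ = const ⇒ P₂ = 2130 kPa.
ΔU = nCvΔT = 1.63×20.8×(925−442) = 16400 J.
Q = 0 for an adiabatic process, so W = −ΔU = -16400 J.
State after step 1: P = 2130 kPa, V = 5.88 L, T = 925 K.
Step 2 — Isobaric: P stays 2130 kPa; V/T = const ⇒ T₂ = 1140 K, V₂ = 7.25 L.
W = PΔV = 2130×(7.25−5.88) kPa·L = 2920 J.
ΔU = nCvΔT = 1.63×20.8×(1140−925) = 7300 J.
Q = ΔU + W = nCpΔT = 10200 J.
Net over both steps: W = -13400 J, Q = 10200 J, ΔU = 23600 J.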